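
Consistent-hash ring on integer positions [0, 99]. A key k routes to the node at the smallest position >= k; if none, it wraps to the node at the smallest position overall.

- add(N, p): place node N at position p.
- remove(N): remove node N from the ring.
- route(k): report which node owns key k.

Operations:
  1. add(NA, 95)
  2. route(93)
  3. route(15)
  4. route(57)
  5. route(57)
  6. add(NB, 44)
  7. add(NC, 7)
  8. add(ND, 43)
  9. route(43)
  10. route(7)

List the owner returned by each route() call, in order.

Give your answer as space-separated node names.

Op 1: add NA@95 -> ring=[95:NA]
Op 2: route key 93: smallest pos >= 93 is 95 -> NA
Op 3: route key 15: smallest pos >= 15 is 95 -> NA
Op 4: route key 57: smallest pos >= 57 is 95 -> NA
Op 5: route key 57: smallest pos >= 57 is 95 -> NA
Op 6: add NB@44 -> ring=[44:NB,95:NA]
Op 7: add NC@7 -> ring=[7:NC,44:NB,95:NA]
Op 8: add ND@43 -> ring=[7:NC,43:ND,44:NB,95:NA]
Op 9: route key 43: smallest pos >= 43 is 43 -> ND
Op 10: route key 7: smallest pos >= 7 is 7 -> NC

Answer: NA NA NA NA ND NC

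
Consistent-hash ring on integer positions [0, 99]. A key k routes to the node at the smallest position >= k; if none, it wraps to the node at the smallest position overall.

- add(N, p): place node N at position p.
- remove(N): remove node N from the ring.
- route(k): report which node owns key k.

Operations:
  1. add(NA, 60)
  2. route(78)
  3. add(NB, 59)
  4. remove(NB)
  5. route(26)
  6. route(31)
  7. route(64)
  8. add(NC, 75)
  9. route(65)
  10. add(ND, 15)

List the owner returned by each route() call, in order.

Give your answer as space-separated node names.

Op 1: add NA@60 -> ring=[60:NA]
Op 2: route key 78: none >= 78, wrap to smallest pos 60 -> NA
Op 3: add NB@59 -> ring=[59:NB,60:NA]
Op 4: remove NB -> ring=[60:NA]
Op 5: route key 26: smallest pos >= 26 is 60 -> NA
Op 6: route key 31: smallest pos >= 31 is 60 -> NA
Op 7: route key 64: none >= 64, wrap to smallest pos 60 -> NA
Op 8: add NC@75 -> ring=[60:NA,75:NC]
Op 9: route key 65: smallest pos >= 65 is 75 -> NC
Op 10: add ND@15 -> ring=[15:ND,60:NA,75:NC]

Answer: NA NA NA NA NC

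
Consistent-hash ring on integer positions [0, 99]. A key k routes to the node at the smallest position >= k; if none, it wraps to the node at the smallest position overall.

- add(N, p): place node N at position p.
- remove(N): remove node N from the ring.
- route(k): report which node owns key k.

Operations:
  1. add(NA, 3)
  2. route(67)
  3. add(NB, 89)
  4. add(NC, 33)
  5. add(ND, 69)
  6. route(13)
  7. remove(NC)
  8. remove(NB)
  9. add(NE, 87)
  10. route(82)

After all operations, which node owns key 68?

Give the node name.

Answer: ND

Derivation:
Op 1: add NA@3 -> ring=[3:NA]
Op 2: route key 67: none >= 67, wrap to smallest pos 3 -> NA
Op 3: add NB@89 -> ring=[3:NA,89:NB]
Op 4: add NC@33 -> ring=[3:NA,33:NC,89:NB]
Op 5: add ND@69 -> ring=[3:NA,33:NC,69:ND,89:NB]
Op 6: route key 13: smallest pos >= 13 is 33 -> NC
Op 7: remove NC -> ring=[3:NA,69:ND,89:NB]
Op 8: remove NB -> ring=[3:NA,69:ND]
Op 9: add NE@87 -> ring=[3:NA,69:ND,87:NE]
Op 10: route key 82: smallest pos >= 82 is 87 -> NE
Final route key 68: smallest pos >= 68 is 69 -> ND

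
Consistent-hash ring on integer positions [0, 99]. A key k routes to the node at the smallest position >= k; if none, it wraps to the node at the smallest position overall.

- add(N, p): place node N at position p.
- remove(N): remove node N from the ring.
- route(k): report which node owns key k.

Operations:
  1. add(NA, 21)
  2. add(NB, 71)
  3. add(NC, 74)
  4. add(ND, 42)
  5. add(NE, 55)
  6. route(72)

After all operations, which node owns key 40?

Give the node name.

Op 1: add NA@21 -> ring=[21:NA]
Op 2: add NB@71 -> ring=[21:NA,71:NB]
Op 3: add NC@74 -> ring=[21:NA,71:NB,74:NC]
Op 4: add ND@42 -> ring=[21:NA,42:ND,71:NB,74:NC]
Op 5: add NE@55 -> ring=[21:NA,42:ND,55:NE,71:NB,74:NC]
Op 6: route key 72: smallest pos >= 72 is 74 -> NC
Final route key 40: smallest pos >= 40 is 42 -> ND

Answer: ND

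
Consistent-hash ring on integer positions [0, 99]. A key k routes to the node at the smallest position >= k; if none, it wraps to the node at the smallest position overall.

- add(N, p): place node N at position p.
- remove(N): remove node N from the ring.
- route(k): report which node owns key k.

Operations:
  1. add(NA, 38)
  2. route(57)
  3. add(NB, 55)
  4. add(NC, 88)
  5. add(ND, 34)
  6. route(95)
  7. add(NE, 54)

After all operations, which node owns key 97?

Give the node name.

Answer: ND

Derivation:
Op 1: add NA@38 -> ring=[38:NA]
Op 2: route key 57: none >= 57, wrap to smallest pos 38 -> NA
Op 3: add NB@55 -> ring=[38:NA,55:NB]
Op 4: add NC@88 -> ring=[38:NA,55:NB,88:NC]
Op 5: add ND@34 -> ring=[34:ND,38:NA,55:NB,88:NC]
Op 6: route key 95: none >= 95, wrap to smallest pos 34 -> ND
Op 7: add NE@54 -> ring=[34:ND,38:NA,54:NE,55:NB,88:NC]
Final route key 97: none >= 97, wrap to smallest pos 34 -> ND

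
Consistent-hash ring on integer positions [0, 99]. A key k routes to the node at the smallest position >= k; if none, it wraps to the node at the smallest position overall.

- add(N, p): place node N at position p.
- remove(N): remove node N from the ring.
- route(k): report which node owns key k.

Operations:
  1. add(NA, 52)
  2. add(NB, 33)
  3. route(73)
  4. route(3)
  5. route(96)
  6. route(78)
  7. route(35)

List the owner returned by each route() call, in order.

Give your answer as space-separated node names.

Answer: NB NB NB NB NA

Derivation:
Op 1: add NA@52 -> ring=[52:NA]
Op 2: add NB@33 -> ring=[33:NB,52:NA]
Op 3: route key 73: none >= 73, wrap to smallest pos 33 -> NB
Op 4: route key 3: smallest pos >= 3 is 33 -> NB
Op 5: route key 96: none >= 96, wrap to smallest pos 33 -> NB
Op 6: route key 78: none >= 78, wrap to smallest pos 33 -> NB
Op 7: route key 35: smallest pos >= 35 is 52 -> NA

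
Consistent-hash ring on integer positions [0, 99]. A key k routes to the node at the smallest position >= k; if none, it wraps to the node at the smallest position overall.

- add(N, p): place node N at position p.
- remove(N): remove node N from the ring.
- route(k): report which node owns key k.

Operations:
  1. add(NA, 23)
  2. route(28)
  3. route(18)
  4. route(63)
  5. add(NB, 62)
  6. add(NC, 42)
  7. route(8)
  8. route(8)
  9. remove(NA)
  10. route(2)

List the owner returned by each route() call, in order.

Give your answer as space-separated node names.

Answer: NA NA NA NA NA NC

Derivation:
Op 1: add NA@23 -> ring=[23:NA]
Op 2: route key 28: none >= 28, wrap to smallest pos 23 -> NA
Op 3: route key 18: smallest pos >= 18 is 23 -> NA
Op 4: route key 63: none >= 63, wrap to smallest pos 23 -> NA
Op 5: add NB@62 -> ring=[23:NA,62:NB]
Op 6: add NC@42 -> ring=[23:NA,42:NC,62:NB]
Op 7: route key 8: smallest pos >= 8 is 23 -> NA
Op 8: route key 8: smallest pos >= 8 is 23 -> NA
Op 9: remove NA -> ring=[42:NC,62:NB]
Op 10: route key 2: smallest pos >= 2 is 42 -> NC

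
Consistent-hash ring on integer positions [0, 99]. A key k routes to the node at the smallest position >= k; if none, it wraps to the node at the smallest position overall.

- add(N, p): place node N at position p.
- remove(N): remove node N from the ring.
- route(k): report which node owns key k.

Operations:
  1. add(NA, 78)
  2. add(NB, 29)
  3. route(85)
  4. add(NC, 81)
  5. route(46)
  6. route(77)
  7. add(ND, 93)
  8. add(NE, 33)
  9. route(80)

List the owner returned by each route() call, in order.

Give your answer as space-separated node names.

Answer: NB NA NA NC

Derivation:
Op 1: add NA@78 -> ring=[78:NA]
Op 2: add NB@29 -> ring=[29:NB,78:NA]
Op 3: route key 85: none >= 85, wrap to smallest pos 29 -> NB
Op 4: add NC@81 -> ring=[29:NB,78:NA,81:NC]
Op 5: route key 46: smallest pos >= 46 is 78 -> NA
Op 6: route key 77: smallest pos >= 77 is 78 -> NA
Op 7: add ND@93 -> ring=[29:NB,78:NA,81:NC,93:ND]
Op 8: add NE@33 -> ring=[29:NB,33:NE,78:NA,81:NC,93:ND]
Op 9: route key 80: smallest pos >= 80 is 81 -> NC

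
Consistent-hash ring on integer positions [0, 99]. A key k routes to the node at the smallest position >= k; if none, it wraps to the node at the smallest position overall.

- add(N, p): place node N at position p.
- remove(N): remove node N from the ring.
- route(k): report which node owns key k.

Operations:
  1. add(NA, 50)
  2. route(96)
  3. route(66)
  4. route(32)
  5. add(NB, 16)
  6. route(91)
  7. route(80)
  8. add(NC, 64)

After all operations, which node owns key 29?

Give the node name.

Answer: NA

Derivation:
Op 1: add NA@50 -> ring=[50:NA]
Op 2: route key 96: none >= 96, wrap to smallest pos 50 -> NA
Op 3: route key 66: none >= 66, wrap to smallest pos 50 -> NA
Op 4: route key 32: smallest pos >= 32 is 50 -> NA
Op 5: add NB@16 -> ring=[16:NB,50:NA]
Op 6: route key 91: none >= 91, wrap to smallest pos 16 -> NB
Op 7: route key 80: none >= 80, wrap to smallest pos 16 -> NB
Op 8: add NC@64 -> ring=[16:NB,50:NA,64:NC]
Final route key 29: smallest pos >= 29 is 50 -> NA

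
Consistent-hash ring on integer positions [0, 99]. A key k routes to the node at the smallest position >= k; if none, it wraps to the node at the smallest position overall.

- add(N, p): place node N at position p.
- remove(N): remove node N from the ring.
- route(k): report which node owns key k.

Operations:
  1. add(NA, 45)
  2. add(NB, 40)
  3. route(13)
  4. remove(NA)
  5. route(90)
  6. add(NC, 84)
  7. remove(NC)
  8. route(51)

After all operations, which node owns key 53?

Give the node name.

Op 1: add NA@45 -> ring=[45:NA]
Op 2: add NB@40 -> ring=[40:NB,45:NA]
Op 3: route key 13: smallest pos >= 13 is 40 -> NB
Op 4: remove NA -> ring=[40:NB]
Op 5: route key 90: none >= 90, wrap to smallest pos 40 -> NB
Op 6: add NC@84 -> ring=[40:NB,84:NC]
Op 7: remove NC -> ring=[40:NB]
Op 8: route key 51: none >= 51, wrap to smallest pos 40 -> NB
Final route key 53: none >= 53, wrap to smallest pos 40 -> NB

Answer: NB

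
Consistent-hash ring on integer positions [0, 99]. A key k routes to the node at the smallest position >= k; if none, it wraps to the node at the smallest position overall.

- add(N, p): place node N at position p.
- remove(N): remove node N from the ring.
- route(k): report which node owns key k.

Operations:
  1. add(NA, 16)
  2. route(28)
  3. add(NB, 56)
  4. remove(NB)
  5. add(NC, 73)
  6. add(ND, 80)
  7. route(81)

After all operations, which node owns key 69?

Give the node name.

Op 1: add NA@16 -> ring=[16:NA]
Op 2: route key 28: none >= 28, wrap to smallest pos 16 -> NA
Op 3: add NB@56 -> ring=[16:NA,56:NB]
Op 4: remove NB -> ring=[16:NA]
Op 5: add NC@73 -> ring=[16:NA,73:NC]
Op 6: add ND@80 -> ring=[16:NA,73:NC,80:ND]
Op 7: route key 81: none >= 81, wrap to smallest pos 16 -> NA
Final route key 69: smallest pos >= 69 is 73 -> NC

Answer: NC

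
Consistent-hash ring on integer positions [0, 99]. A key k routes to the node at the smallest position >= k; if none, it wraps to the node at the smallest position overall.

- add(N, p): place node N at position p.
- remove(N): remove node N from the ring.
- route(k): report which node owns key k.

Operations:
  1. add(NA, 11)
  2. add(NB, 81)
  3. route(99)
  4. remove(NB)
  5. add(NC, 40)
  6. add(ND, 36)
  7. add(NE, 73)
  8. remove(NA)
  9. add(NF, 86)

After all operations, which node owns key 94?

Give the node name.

Op 1: add NA@11 -> ring=[11:NA]
Op 2: add NB@81 -> ring=[11:NA,81:NB]
Op 3: route key 99: none >= 99, wrap to smallest pos 11 -> NA
Op 4: remove NB -> ring=[11:NA]
Op 5: add NC@40 -> ring=[11:NA,40:NC]
Op 6: add ND@36 -> ring=[11:NA,36:ND,40:NC]
Op 7: add NE@73 -> ring=[11:NA,36:ND,40:NC,73:NE]
Op 8: remove NA -> ring=[36:ND,40:NC,73:NE]
Op 9: add NF@86 -> ring=[36:ND,40:NC,73:NE,86:NF]
Final route key 94: none >= 94, wrap to smallest pos 36 -> ND

Answer: ND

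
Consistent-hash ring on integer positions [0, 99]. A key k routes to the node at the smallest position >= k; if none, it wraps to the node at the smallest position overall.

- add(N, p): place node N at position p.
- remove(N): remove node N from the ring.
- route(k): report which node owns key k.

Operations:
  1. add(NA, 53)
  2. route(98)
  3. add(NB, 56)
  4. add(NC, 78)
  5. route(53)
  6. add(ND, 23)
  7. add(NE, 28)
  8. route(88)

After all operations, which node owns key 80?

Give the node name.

Op 1: add NA@53 -> ring=[53:NA]
Op 2: route key 98: none >= 98, wrap to smallest pos 53 -> NA
Op 3: add NB@56 -> ring=[53:NA,56:NB]
Op 4: add NC@78 -> ring=[53:NA,56:NB,78:NC]
Op 5: route key 53: smallest pos >= 53 is 53 -> NA
Op 6: add ND@23 -> ring=[23:ND,53:NA,56:NB,78:NC]
Op 7: add NE@28 -> ring=[23:ND,28:NE,53:NA,56:NB,78:NC]
Op 8: route key 88: none >= 88, wrap to smallest pos 23 -> ND
Final route key 80: none >= 80, wrap to smallest pos 23 -> ND

Answer: ND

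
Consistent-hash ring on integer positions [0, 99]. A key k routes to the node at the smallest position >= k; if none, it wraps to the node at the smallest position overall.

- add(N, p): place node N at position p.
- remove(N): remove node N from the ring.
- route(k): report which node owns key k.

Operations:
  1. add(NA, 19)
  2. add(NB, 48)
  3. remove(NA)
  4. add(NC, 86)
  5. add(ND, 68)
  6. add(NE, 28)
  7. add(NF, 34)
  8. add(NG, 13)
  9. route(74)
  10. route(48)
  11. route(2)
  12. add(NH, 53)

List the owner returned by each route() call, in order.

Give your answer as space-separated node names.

Answer: NC NB NG

Derivation:
Op 1: add NA@19 -> ring=[19:NA]
Op 2: add NB@48 -> ring=[19:NA,48:NB]
Op 3: remove NA -> ring=[48:NB]
Op 4: add NC@86 -> ring=[48:NB,86:NC]
Op 5: add ND@68 -> ring=[48:NB,68:ND,86:NC]
Op 6: add NE@28 -> ring=[28:NE,48:NB,68:ND,86:NC]
Op 7: add NF@34 -> ring=[28:NE,34:NF,48:NB,68:ND,86:NC]
Op 8: add NG@13 -> ring=[13:NG,28:NE,34:NF,48:NB,68:ND,86:NC]
Op 9: route key 74: smallest pos >= 74 is 86 -> NC
Op 10: route key 48: smallest pos >= 48 is 48 -> NB
Op 11: route key 2: smallest pos >= 2 is 13 -> NG
Op 12: add NH@53 -> ring=[13:NG,28:NE,34:NF,48:NB,53:NH,68:ND,86:NC]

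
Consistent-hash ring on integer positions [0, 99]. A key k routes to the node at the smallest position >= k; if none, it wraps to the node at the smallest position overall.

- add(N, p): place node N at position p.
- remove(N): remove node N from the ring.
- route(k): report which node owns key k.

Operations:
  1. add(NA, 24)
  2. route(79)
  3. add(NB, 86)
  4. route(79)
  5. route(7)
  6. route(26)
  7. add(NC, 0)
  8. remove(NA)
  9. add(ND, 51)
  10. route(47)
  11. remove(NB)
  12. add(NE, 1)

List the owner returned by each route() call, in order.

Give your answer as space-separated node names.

Op 1: add NA@24 -> ring=[24:NA]
Op 2: route key 79: none >= 79, wrap to smallest pos 24 -> NA
Op 3: add NB@86 -> ring=[24:NA,86:NB]
Op 4: route key 79: smallest pos >= 79 is 86 -> NB
Op 5: route key 7: smallest pos >= 7 is 24 -> NA
Op 6: route key 26: smallest pos >= 26 is 86 -> NB
Op 7: add NC@0 -> ring=[0:NC,24:NA,86:NB]
Op 8: remove NA -> ring=[0:NC,86:NB]
Op 9: add ND@51 -> ring=[0:NC,51:ND,86:NB]
Op 10: route key 47: smallest pos >= 47 is 51 -> ND
Op 11: remove NB -> ring=[0:NC,51:ND]
Op 12: add NE@1 -> ring=[0:NC,1:NE,51:ND]

Answer: NA NB NA NB ND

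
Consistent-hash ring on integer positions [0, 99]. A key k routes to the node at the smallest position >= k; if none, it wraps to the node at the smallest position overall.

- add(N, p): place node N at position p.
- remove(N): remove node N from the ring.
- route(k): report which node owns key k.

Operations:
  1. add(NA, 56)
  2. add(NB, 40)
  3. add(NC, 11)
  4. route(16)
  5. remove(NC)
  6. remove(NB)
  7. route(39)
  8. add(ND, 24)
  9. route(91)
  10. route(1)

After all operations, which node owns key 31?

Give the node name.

Answer: NA

Derivation:
Op 1: add NA@56 -> ring=[56:NA]
Op 2: add NB@40 -> ring=[40:NB,56:NA]
Op 3: add NC@11 -> ring=[11:NC,40:NB,56:NA]
Op 4: route key 16: smallest pos >= 16 is 40 -> NB
Op 5: remove NC -> ring=[40:NB,56:NA]
Op 6: remove NB -> ring=[56:NA]
Op 7: route key 39: smallest pos >= 39 is 56 -> NA
Op 8: add ND@24 -> ring=[24:ND,56:NA]
Op 9: route key 91: none >= 91, wrap to smallest pos 24 -> ND
Op 10: route key 1: smallest pos >= 1 is 24 -> ND
Final route key 31: smallest pos >= 31 is 56 -> NA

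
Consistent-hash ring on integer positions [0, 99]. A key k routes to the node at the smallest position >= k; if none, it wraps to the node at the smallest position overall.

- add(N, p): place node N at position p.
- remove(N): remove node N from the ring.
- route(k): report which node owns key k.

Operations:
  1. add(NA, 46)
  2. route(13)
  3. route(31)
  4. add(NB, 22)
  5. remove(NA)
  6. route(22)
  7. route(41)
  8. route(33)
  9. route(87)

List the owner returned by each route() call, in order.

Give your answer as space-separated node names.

Answer: NA NA NB NB NB NB

Derivation:
Op 1: add NA@46 -> ring=[46:NA]
Op 2: route key 13: smallest pos >= 13 is 46 -> NA
Op 3: route key 31: smallest pos >= 31 is 46 -> NA
Op 4: add NB@22 -> ring=[22:NB,46:NA]
Op 5: remove NA -> ring=[22:NB]
Op 6: route key 22: smallest pos >= 22 is 22 -> NB
Op 7: route key 41: none >= 41, wrap to smallest pos 22 -> NB
Op 8: route key 33: none >= 33, wrap to smallest pos 22 -> NB
Op 9: route key 87: none >= 87, wrap to smallest pos 22 -> NB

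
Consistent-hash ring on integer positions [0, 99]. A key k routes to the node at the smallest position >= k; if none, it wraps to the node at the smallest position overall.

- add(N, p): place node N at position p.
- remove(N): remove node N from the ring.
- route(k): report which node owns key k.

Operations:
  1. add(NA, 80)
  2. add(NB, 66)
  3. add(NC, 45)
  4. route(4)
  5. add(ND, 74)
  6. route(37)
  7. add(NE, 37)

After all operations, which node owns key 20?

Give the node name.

Op 1: add NA@80 -> ring=[80:NA]
Op 2: add NB@66 -> ring=[66:NB,80:NA]
Op 3: add NC@45 -> ring=[45:NC,66:NB,80:NA]
Op 4: route key 4: smallest pos >= 4 is 45 -> NC
Op 5: add ND@74 -> ring=[45:NC,66:NB,74:ND,80:NA]
Op 6: route key 37: smallest pos >= 37 is 45 -> NC
Op 7: add NE@37 -> ring=[37:NE,45:NC,66:NB,74:ND,80:NA]
Final route key 20: smallest pos >= 20 is 37 -> NE

Answer: NE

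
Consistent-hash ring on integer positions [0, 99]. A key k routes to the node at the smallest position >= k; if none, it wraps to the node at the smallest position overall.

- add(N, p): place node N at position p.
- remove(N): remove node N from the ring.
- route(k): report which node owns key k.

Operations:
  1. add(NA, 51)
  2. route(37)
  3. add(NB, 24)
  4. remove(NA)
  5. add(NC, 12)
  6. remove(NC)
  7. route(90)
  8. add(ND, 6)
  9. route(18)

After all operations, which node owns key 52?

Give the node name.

Answer: ND

Derivation:
Op 1: add NA@51 -> ring=[51:NA]
Op 2: route key 37: smallest pos >= 37 is 51 -> NA
Op 3: add NB@24 -> ring=[24:NB,51:NA]
Op 4: remove NA -> ring=[24:NB]
Op 5: add NC@12 -> ring=[12:NC,24:NB]
Op 6: remove NC -> ring=[24:NB]
Op 7: route key 90: none >= 90, wrap to smallest pos 24 -> NB
Op 8: add ND@6 -> ring=[6:ND,24:NB]
Op 9: route key 18: smallest pos >= 18 is 24 -> NB
Final route key 52: none >= 52, wrap to smallest pos 6 -> ND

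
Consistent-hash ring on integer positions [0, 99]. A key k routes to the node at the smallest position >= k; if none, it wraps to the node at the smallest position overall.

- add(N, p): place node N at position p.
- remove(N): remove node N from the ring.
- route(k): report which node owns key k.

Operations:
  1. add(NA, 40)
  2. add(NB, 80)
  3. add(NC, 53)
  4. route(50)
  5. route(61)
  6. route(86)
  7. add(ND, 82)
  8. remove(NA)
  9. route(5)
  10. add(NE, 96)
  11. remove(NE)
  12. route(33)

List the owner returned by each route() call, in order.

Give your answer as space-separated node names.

Op 1: add NA@40 -> ring=[40:NA]
Op 2: add NB@80 -> ring=[40:NA,80:NB]
Op 3: add NC@53 -> ring=[40:NA,53:NC,80:NB]
Op 4: route key 50: smallest pos >= 50 is 53 -> NC
Op 5: route key 61: smallest pos >= 61 is 80 -> NB
Op 6: route key 86: none >= 86, wrap to smallest pos 40 -> NA
Op 7: add ND@82 -> ring=[40:NA,53:NC,80:NB,82:ND]
Op 8: remove NA -> ring=[53:NC,80:NB,82:ND]
Op 9: route key 5: smallest pos >= 5 is 53 -> NC
Op 10: add NE@96 -> ring=[53:NC,80:NB,82:ND,96:NE]
Op 11: remove NE -> ring=[53:NC,80:NB,82:ND]
Op 12: route key 33: smallest pos >= 33 is 53 -> NC

Answer: NC NB NA NC NC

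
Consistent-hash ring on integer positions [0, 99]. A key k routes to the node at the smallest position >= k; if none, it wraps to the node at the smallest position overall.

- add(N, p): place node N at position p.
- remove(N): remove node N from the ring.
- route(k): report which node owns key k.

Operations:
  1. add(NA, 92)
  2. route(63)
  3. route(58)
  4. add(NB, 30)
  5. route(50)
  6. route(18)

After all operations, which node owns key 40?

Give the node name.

Answer: NA

Derivation:
Op 1: add NA@92 -> ring=[92:NA]
Op 2: route key 63: smallest pos >= 63 is 92 -> NA
Op 3: route key 58: smallest pos >= 58 is 92 -> NA
Op 4: add NB@30 -> ring=[30:NB,92:NA]
Op 5: route key 50: smallest pos >= 50 is 92 -> NA
Op 6: route key 18: smallest pos >= 18 is 30 -> NB
Final route key 40: smallest pos >= 40 is 92 -> NA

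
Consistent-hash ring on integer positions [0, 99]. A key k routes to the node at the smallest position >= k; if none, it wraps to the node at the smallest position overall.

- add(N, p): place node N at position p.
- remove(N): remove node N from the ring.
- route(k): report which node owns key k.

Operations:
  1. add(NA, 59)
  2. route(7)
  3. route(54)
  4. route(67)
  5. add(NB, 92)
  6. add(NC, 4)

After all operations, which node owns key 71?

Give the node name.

Answer: NB

Derivation:
Op 1: add NA@59 -> ring=[59:NA]
Op 2: route key 7: smallest pos >= 7 is 59 -> NA
Op 3: route key 54: smallest pos >= 54 is 59 -> NA
Op 4: route key 67: none >= 67, wrap to smallest pos 59 -> NA
Op 5: add NB@92 -> ring=[59:NA,92:NB]
Op 6: add NC@4 -> ring=[4:NC,59:NA,92:NB]
Final route key 71: smallest pos >= 71 is 92 -> NB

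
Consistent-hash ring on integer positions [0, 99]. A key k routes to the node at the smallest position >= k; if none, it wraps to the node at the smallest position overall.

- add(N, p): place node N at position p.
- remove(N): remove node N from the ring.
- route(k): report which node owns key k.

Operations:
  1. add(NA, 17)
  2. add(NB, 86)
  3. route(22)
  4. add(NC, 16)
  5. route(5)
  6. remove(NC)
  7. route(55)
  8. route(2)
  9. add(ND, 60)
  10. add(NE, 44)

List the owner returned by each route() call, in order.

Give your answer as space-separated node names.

Op 1: add NA@17 -> ring=[17:NA]
Op 2: add NB@86 -> ring=[17:NA,86:NB]
Op 3: route key 22: smallest pos >= 22 is 86 -> NB
Op 4: add NC@16 -> ring=[16:NC,17:NA,86:NB]
Op 5: route key 5: smallest pos >= 5 is 16 -> NC
Op 6: remove NC -> ring=[17:NA,86:NB]
Op 7: route key 55: smallest pos >= 55 is 86 -> NB
Op 8: route key 2: smallest pos >= 2 is 17 -> NA
Op 9: add ND@60 -> ring=[17:NA,60:ND,86:NB]
Op 10: add NE@44 -> ring=[17:NA,44:NE,60:ND,86:NB]

Answer: NB NC NB NA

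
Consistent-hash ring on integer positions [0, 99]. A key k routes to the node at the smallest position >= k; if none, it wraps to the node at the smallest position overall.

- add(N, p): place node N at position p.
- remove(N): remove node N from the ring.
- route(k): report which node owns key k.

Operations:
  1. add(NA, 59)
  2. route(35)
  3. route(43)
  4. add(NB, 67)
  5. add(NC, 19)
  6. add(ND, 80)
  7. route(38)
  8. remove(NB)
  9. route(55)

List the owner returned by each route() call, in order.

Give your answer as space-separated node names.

Answer: NA NA NA NA

Derivation:
Op 1: add NA@59 -> ring=[59:NA]
Op 2: route key 35: smallest pos >= 35 is 59 -> NA
Op 3: route key 43: smallest pos >= 43 is 59 -> NA
Op 4: add NB@67 -> ring=[59:NA,67:NB]
Op 5: add NC@19 -> ring=[19:NC,59:NA,67:NB]
Op 6: add ND@80 -> ring=[19:NC,59:NA,67:NB,80:ND]
Op 7: route key 38: smallest pos >= 38 is 59 -> NA
Op 8: remove NB -> ring=[19:NC,59:NA,80:ND]
Op 9: route key 55: smallest pos >= 55 is 59 -> NA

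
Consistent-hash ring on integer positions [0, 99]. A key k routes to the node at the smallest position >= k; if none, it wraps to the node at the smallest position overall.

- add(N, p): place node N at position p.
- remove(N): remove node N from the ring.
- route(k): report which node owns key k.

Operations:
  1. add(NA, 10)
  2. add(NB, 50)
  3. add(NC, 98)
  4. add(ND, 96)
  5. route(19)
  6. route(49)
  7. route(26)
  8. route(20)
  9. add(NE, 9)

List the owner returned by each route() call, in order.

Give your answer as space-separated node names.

Op 1: add NA@10 -> ring=[10:NA]
Op 2: add NB@50 -> ring=[10:NA,50:NB]
Op 3: add NC@98 -> ring=[10:NA,50:NB,98:NC]
Op 4: add ND@96 -> ring=[10:NA,50:NB,96:ND,98:NC]
Op 5: route key 19: smallest pos >= 19 is 50 -> NB
Op 6: route key 49: smallest pos >= 49 is 50 -> NB
Op 7: route key 26: smallest pos >= 26 is 50 -> NB
Op 8: route key 20: smallest pos >= 20 is 50 -> NB
Op 9: add NE@9 -> ring=[9:NE,10:NA,50:NB,96:ND,98:NC]

Answer: NB NB NB NB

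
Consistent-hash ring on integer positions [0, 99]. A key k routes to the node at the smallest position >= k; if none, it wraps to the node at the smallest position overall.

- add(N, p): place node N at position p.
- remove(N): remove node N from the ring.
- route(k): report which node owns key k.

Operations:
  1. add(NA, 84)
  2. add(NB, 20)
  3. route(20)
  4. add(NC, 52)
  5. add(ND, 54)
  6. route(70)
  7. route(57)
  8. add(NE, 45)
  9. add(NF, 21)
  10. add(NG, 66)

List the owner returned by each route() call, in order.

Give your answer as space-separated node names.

Op 1: add NA@84 -> ring=[84:NA]
Op 2: add NB@20 -> ring=[20:NB,84:NA]
Op 3: route key 20: smallest pos >= 20 is 20 -> NB
Op 4: add NC@52 -> ring=[20:NB,52:NC,84:NA]
Op 5: add ND@54 -> ring=[20:NB,52:NC,54:ND,84:NA]
Op 6: route key 70: smallest pos >= 70 is 84 -> NA
Op 7: route key 57: smallest pos >= 57 is 84 -> NA
Op 8: add NE@45 -> ring=[20:NB,45:NE,52:NC,54:ND,84:NA]
Op 9: add NF@21 -> ring=[20:NB,21:NF,45:NE,52:NC,54:ND,84:NA]
Op 10: add NG@66 -> ring=[20:NB,21:NF,45:NE,52:NC,54:ND,66:NG,84:NA]

Answer: NB NA NA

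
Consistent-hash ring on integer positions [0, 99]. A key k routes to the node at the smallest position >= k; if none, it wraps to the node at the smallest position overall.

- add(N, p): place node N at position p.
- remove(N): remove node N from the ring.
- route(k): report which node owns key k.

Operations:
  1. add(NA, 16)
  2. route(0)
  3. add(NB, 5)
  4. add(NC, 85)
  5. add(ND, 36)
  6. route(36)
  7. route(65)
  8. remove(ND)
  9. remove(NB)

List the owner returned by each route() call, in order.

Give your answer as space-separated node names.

Op 1: add NA@16 -> ring=[16:NA]
Op 2: route key 0: smallest pos >= 0 is 16 -> NA
Op 3: add NB@5 -> ring=[5:NB,16:NA]
Op 4: add NC@85 -> ring=[5:NB,16:NA,85:NC]
Op 5: add ND@36 -> ring=[5:NB,16:NA,36:ND,85:NC]
Op 6: route key 36: smallest pos >= 36 is 36 -> ND
Op 7: route key 65: smallest pos >= 65 is 85 -> NC
Op 8: remove ND -> ring=[5:NB,16:NA,85:NC]
Op 9: remove NB -> ring=[16:NA,85:NC]

Answer: NA ND NC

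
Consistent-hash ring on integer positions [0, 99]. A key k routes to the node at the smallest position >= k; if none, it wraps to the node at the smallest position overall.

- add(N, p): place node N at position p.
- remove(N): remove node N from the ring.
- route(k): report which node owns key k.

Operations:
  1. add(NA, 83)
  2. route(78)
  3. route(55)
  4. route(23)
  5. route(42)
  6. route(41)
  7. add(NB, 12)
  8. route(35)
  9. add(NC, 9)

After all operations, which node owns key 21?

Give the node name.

Op 1: add NA@83 -> ring=[83:NA]
Op 2: route key 78: smallest pos >= 78 is 83 -> NA
Op 3: route key 55: smallest pos >= 55 is 83 -> NA
Op 4: route key 23: smallest pos >= 23 is 83 -> NA
Op 5: route key 42: smallest pos >= 42 is 83 -> NA
Op 6: route key 41: smallest pos >= 41 is 83 -> NA
Op 7: add NB@12 -> ring=[12:NB,83:NA]
Op 8: route key 35: smallest pos >= 35 is 83 -> NA
Op 9: add NC@9 -> ring=[9:NC,12:NB,83:NA]
Final route key 21: smallest pos >= 21 is 83 -> NA

Answer: NA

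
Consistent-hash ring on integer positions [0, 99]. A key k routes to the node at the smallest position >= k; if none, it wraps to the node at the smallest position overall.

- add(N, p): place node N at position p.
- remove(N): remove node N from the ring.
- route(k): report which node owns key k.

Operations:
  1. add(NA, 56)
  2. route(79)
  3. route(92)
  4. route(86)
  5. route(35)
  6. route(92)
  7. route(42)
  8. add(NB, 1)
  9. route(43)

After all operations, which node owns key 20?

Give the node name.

Answer: NA

Derivation:
Op 1: add NA@56 -> ring=[56:NA]
Op 2: route key 79: none >= 79, wrap to smallest pos 56 -> NA
Op 3: route key 92: none >= 92, wrap to smallest pos 56 -> NA
Op 4: route key 86: none >= 86, wrap to smallest pos 56 -> NA
Op 5: route key 35: smallest pos >= 35 is 56 -> NA
Op 6: route key 92: none >= 92, wrap to smallest pos 56 -> NA
Op 7: route key 42: smallest pos >= 42 is 56 -> NA
Op 8: add NB@1 -> ring=[1:NB,56:NA]
Op 9: route key 43: smallest pos >= 43 is 56 -> NA
Final route key 20: smallest pos >= 20 is 56 -> NA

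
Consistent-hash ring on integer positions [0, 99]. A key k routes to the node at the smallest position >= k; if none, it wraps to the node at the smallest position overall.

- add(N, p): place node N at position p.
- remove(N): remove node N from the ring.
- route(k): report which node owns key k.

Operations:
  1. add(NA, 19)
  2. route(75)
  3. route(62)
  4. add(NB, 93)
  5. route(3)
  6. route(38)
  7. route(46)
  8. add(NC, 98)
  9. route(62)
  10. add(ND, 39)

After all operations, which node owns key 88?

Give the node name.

Answer: NB

Derivation:
Op 1: add NA@19 -> ring=[19:NA]
Op 2: route key 75: none >= 75, wrap to smallest pos 19 -> NA
Op 3: route key 62: none >= 62, wrap to smallest pos 19 -> NA
Op 4: add NB@93 -> ring=[19:NA,93:NB]
Op 5: route key 3: smallest pos >= 3 is 19 -> NA
Op 6: route key 38: smallest pos >= 38 is 93 -> NB
Op 7: route key 46: smallest pos >= 46 is 93 -> NB
Op 8: add NC@98 -> ring=[19:NA,93:NB,98:NC]
Op 9: route key 62: smallest pos >= 62 is 93 -> NB
Op 10: add ND@39 -> ring=[19:NA,39:ND,93:NB,98:NC]
Final route key 88: smallest pos >= 88 is 93 -> NB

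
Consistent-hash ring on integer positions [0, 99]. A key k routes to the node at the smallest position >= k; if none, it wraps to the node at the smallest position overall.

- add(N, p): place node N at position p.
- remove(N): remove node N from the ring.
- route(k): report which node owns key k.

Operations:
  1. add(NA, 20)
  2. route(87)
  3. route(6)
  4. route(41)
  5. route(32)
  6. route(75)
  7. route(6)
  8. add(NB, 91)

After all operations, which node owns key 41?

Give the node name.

Op 1: add NA@20 -> ring=[20:NA]
Op 2: route key 87: none >= 87, wrap to smallest pos 20 -> NA
Op 3: route key 6: smallest pos >= 6 is 20 -> NA
Op 4: route key 41: none >= 41, wrap to smallest pos 20 -> NA
Op 5: route key 32: none >= 32, wrap to smallest pos 20 -> NA
Op 6: route key 75: none >= 75, wrap to smallest pos 20 -> NA
Op 7: route key 6: smallest pos >= 6 is 20 -> NA
Op 8: add NB@91 -> ring=[20:NA,91:NB]
Final route key 41: smallest pos >= 41 is 91 -> NB

Answer: NB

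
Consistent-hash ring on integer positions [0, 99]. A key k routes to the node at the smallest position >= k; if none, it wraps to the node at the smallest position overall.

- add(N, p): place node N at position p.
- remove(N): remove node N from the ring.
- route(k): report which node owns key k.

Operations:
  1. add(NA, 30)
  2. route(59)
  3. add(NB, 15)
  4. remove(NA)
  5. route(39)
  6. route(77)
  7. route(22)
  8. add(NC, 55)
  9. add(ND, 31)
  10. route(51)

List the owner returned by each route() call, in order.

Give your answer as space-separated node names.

Answer: NA NB NB NB NC

Derivation:
Op 1: add NA@30 -> ring=[30:NA]
Op 2: route key 59: none >= 59, wrap to smallest pos 30 -> NA
Op 3: add NB@15 -> ring=[15:NB,30:NA]
Op 4: remove NA -> ring=[15:NB]
Op 5: route key 39: none >= 39, wrap to smallest pos 15 -> NB
Op 6: route key 77: none >= 77, wrap to smallest pos 15 -> NB
Op 7: route key 22: none >= 22, wrap to smallest pos 15 -> NB
Op 8: add NC@55 -> ring=[15:NB,55:NC]
Op 9: add ND@31 -> ring=[15:NB,31:ND,55:NC]
Op 10: route key 51: smallest pos >= 51 is 55 -> NC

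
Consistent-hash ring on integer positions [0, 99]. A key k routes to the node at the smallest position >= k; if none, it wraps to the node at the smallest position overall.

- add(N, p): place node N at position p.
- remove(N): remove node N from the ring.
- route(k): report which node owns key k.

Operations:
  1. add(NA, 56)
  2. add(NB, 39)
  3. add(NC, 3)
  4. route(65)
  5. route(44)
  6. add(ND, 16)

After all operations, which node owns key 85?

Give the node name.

Answer: NC

Derivation:
Op 1: add NA@56 -> ring=[56:NA]
Op 2: add NB@39 -> ring=[39:NB,56:NA]
Op 3: add NC@3 -> ring=[3:NC,39:NB,56:NA]
Op 4: route key 65: none >= 65, wrap to smallest pos 3 -> NC
Op 5: route key 44: smallest pos >= 44 is 56 -> NA
Op 6: add ND@16 -> ring=[3:NC,16:ND,39:NB,56:NA]
Final route key 85: none >= 85, wrap to smallest pos 3 -> NC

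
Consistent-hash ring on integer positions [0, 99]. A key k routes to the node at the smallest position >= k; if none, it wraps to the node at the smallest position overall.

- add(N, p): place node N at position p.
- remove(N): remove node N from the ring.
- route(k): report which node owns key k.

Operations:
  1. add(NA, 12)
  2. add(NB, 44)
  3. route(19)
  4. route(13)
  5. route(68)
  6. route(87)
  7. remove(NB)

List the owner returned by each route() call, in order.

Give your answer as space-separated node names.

Op 1: add NA@12 -> ring=[12:NA]
Op 2: add NB@44 -> ring=[12:NA,44:NB]
Op 3: route key 19: smallest pos >= 19 is 44 -> NB
Op 4: route key 13: smallest pos >= 13 is 44 -> NB
Op 5: route key 68: none >= 68, wrap to smallest pos 12 -> NA
Op 6: route key 87: none >= 87, wrap to smallest pos 12 -> NA
Op 7: remove NB -> ring=[12:NA]

Answer: NB NB NA NA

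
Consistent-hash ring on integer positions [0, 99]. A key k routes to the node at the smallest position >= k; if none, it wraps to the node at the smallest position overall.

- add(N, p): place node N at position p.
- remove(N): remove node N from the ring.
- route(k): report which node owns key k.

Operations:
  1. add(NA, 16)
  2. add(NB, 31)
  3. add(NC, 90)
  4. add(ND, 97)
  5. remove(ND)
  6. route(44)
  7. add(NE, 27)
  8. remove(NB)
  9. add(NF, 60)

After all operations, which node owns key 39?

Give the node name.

Op 1: add NA@16 -> ring=[16:NA]
Op 2: add NB@31 -> ring=[16:NA,31:NB]
Op 3: add NC@90 -> ring=[16:NA,31:NB,90:NC]
Op 4: add ND@97 -> ring=[16:NA,31:NB,90:NC,97:ND]
Op 5: remove ND -> ring=[16:NA,31:NB,90:NC]
Op 6: route key 44: smallest pos >= 44 is 90 -> NC
Op 7: add NE@27 -> ring=[16:NA,27:NE,31:NB,90:NC]
Op 8: remove NB -> ring=[16:NA,27:NE,90:NC]
Op 9: add NF@60 -> ring=[16:NA,27:NE,60:NF,90:NC]
Final route key 39: smallest pos >= 39 is 60 -> NF

Answer: NF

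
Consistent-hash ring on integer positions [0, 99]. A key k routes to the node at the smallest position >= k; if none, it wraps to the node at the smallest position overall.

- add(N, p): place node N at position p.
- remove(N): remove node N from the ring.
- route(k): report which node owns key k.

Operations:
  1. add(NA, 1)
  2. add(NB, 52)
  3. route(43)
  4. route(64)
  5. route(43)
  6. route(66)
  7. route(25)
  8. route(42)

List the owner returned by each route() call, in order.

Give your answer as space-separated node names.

Op 1: add NA@1 -> ring=[1:NA]
Op 2: add NB@52 -> ring=[1:NA,52:NB]
Op 3: route key 43: smallest pos >= 43 is 52 -> NB
Op 4: route key 64: none >= 64, wrap to smallest pos 1 -> NA
Op 5: route key 43: smallest pos >= 43 is 52 -> NB
Op 6: route key 66: none >= 66, wrap to smallest pos 1 -> NA
Op 7: route key 25: smallest pos >= 25 is 52 -> NB
Op 8: route key 42: smallest pos >= 42 is 52 -> NB

Answer: NB NA NB NA NB NB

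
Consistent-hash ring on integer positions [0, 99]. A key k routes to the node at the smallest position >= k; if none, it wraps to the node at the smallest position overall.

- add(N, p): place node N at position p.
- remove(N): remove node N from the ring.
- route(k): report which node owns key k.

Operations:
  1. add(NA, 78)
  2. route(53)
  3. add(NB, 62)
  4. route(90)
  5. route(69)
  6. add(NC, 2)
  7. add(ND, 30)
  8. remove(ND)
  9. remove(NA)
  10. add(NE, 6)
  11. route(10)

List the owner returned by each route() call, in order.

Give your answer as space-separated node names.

Answer: NA NB NA NB

Derivation:
Op 1: add NA@78 -> ring=[78:NA]
Op 2: route key 53: smallest pos >= 53 is 78 -> NA
Op 3: add NB@62 -> ring=[62:NB,78:NA]
Op 4: route key 90: none >= 90, wrap to smallest pos 62 -> NB
Op 5: route key 69: smallest pos >= 69 is 78 -> NA
Op 6: add NC@2 -> ring=[2:NC,62:NB,78:NA]
Op 7: add ND@30 -> ring=[2:NC,30:ND,62:NB,78:NA]
Op 8: remove ND -> ring=[2:NC,62:NB,78:NA]
Op 9: remove NA -> ring=[2:NC,62:NB]
Op 10: add NE@6 -> ring=[2:NC,6:NE,62:NB]
Op 11: route key 10: smallest pos >= 10 is 62 -> NB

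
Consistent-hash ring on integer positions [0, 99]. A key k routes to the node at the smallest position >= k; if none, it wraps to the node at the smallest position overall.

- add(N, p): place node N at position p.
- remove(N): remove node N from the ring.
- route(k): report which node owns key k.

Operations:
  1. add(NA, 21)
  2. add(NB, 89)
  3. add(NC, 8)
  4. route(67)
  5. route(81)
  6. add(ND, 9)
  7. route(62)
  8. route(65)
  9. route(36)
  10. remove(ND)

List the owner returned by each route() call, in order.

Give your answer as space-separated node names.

Answer: NB NB NB NB NB

Derivation:
Op 1: add NA@21 -> ring=[21:NA]
Op 2: add NB@89 -> ring=[21:NA,89:NB]
Op 3: add NC@8 -> ring=[8:NC,21:NA,89:NB]
Op 4: route key 67: smallest pos >= 67 is 89 -> NB
Op 5: route key 81: smallest pos >= 81 is 89 -> NB
Op 6: add ND@9 -> ring=[8:NC,9:ND,21:NA,89:NB]
Op 7: route key 62: smallest pos >= 62 is 89 -> NB
Op 8: route key 65: smallest pos >= 65 is 89 -> NB
Op 9: route key 36: smallest pos >= 36 is 89 -> NB
Op 10: remove ND -> ring=[8:NC,21:NA,89:NB]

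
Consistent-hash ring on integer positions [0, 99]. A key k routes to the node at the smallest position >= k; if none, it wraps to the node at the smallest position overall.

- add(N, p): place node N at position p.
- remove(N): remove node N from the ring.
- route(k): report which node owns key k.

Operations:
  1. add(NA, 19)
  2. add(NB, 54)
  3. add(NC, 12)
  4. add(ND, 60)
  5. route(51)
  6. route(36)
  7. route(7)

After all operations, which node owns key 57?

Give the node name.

Op 1: add NA@19 -> ring=[19:NA]
Op 2: add NB@54 -> ring=[19:NA,54:NB]
Op 3: add NC@12 -> ring=[12:NC,19:NA,54:NB]
Op 4: add ND@60 -> ring=[12:NC,19:NA,54:NB,60:ND]
Op 5: route key 51: smallest pos >= 51 is 54 -> NB
Op 6: route key 36: smallest pos >= 36 is 54 -> NB
Op 7: route key 7: smallest pos >= 7 is 12 -> NC
Final route key 57: smallest pos >= 57 is 60 -> ND

Answer: ND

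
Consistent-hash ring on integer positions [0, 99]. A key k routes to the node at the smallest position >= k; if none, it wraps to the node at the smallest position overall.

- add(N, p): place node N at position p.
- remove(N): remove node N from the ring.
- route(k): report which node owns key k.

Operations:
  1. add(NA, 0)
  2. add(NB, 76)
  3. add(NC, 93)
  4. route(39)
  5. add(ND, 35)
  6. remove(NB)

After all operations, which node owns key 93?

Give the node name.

Op 1: add NA@0 -> ring=[0:NA]
Op 2: add NB@76 -> ring=[0:NA,76:NB]
Op 3: add NC@93 -> ring=[0:NA,76:NB,93:NC]
Op 4: route key 39: smallest pos >= 39 is 76 -> NB
Op 5: add ND@35 -> ring=[0:NA,35:ND,76:NB,93:NC]
Op 6: remove NB -> ring=[0:NA,35:ND,93:NC]
Final route key 93: smallest pos >= 93 is 93 -> NC

Answer: NC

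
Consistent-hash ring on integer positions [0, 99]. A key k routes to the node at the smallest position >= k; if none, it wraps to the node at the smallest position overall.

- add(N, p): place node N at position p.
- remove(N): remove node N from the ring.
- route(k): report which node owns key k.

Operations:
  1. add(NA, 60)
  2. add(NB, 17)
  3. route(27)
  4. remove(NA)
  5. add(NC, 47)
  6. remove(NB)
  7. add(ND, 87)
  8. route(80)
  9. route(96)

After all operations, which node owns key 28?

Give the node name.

Answer: NC

Derivation:
Op 1: add NA@60 -> ring=[60:NA]
Op 2: add NB@17 -> ring=[17:NB,60:NA]
Op 3: route key 27: smallest pos >= 27 is 60 -> NA
Op 4: remove NA -> ring=[17:NB]
Op 5: add NC@47 -> ring=[17:NB,47:NC]
Op 6: remove NB -> ring=[47:NC]
Op 7: add ND@87 -> ring=[47:NC,87:ND]
Op 8: route key 80: smallest pos >= 80 is 87 -> ND
Op 9: route key 96: none >= 96, wrap to smallest pos 47 -> NC
Final route key 28: smallest pos >= 28 is 47 -> NC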